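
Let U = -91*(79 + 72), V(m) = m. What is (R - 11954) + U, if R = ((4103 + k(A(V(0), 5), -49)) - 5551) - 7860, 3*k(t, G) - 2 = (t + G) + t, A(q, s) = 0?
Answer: -105056/3 ≈ -35019.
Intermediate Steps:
k(t, G) = 2/3 + G/3 + 2*t/3 (k(t, G) = 2/3 + ((t + G) + t)/3 = 2/3 + ((G + t) + t)/3 = 2/3 + (G + 2*t)/3 = 2/3 + (G/3 + 2*t/3) = 2/3 + G/3 + 2*t/3)
U = -13741 (U = -91*151 = -13741)
R = -27971/3 (R = ((4103 + (2/3 + (1/3)*(-49) + (2/3)*0)) - 5551) - 7860 = ((4103 + (2/3 - 49/3 + 0)) - 5551) - 7860 = ((4103 - 47/3) - 5551) - 7860 = (12262/3 - 5551) - 7860 = -4391/3 - 7860 = -27971/3 ≈ -9323.7)
(R - 11954) + U = (-27971/3 - 11954) - 13741 = -63833/3 - 13741 = -105056/3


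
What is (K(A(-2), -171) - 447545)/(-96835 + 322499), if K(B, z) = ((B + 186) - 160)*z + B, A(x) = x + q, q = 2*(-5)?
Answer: -449951/225664 ≈ -1.9939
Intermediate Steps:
q = -10
A(x) = -10 + x (A(x) = x - 10 = -10 + x)
K(B, z) = B + z*(26 + B) (K(B, z) = ((186 + B) - 160)*z + B = (26 + B)*z + B = z*(26 + B) + B = B + z*(26 + B))
(K(A(-2), -171) - 447545)/(-96835 + 322499) = (((-10 - 2) + 26*(-171) + (-10 - 2)*(-171)) - 447545)/(-96835 + 322499) = ((-12 - 4446 - 12*(-171)) - 447545)/225664 = ((-12 - 4446 + 2052) - 447545)*(1/225664) = (-2406 - 447545)*(1/225664) = -449951*1/225664 = -449951/225664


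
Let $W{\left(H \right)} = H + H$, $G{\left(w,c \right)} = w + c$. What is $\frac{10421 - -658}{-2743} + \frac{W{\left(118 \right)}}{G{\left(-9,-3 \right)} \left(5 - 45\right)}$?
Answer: $- \frac{1167643}{329160} \approx -3.5473$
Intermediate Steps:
$G{\left(w,c \right)} = c + w$
$W{\left(H \right)} = 2 H$
$\frac{10421 - -658}{-2743} + \frac{W{\left(118 \right)}}{G{\left(-9,-3 \right)} \left(5 - 45\right)} = \frac{10421 - -658}{-2743} + \frac{2 \cdot 118}{\left(-3 - 9\right) \left(5 - 45\right)} = \left(10421 + 658\right) \left(- \frac{1}{2743}\right) + \frac{236}{\left(-12\right) \left(-40\right)} = 11079 \left(- \frac{1}{2743}\right) + \frac{236}{480} = - \frac{11079}{2743} + 236 \cdot \frac{1}{480} = - \frac{11079}{2743} + \frac{59}{120} = - \frac{1167643}{329160}$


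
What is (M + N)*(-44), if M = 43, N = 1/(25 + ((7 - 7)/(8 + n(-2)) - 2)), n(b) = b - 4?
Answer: -43560/23 ≈ -1893.9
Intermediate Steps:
n(b) = -4 + b
N = 1/23 (N = 1/(25 + ((7 - 7)/(8 + (-4 - 2)) - 2)) = 1/(25 + (0/(8 - 6) - 2)) = 1/(25 + (0/2 - 2)) = 1/(25 + (0*(½) - 2)) = 1/(25 + (0 - 2)) = 1/(25 - 2) = 1/23 ≈ 0.043478)
(M + N)*(-44) = (43 + 1/23)*(-44) = (990/23)*(-44) = -43560/23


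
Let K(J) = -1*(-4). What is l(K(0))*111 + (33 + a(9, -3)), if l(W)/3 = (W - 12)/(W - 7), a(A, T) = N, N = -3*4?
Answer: 909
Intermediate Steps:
N = -12
a(A, T) = -12
K(J) = 4
l(W) = 3*(-12 + W)/(-7 + W) (l(W) = 3*((W - 12)/(W - 7)) = 3*((-12 + W)/(-7 + W)) = 3*(-12 + W)/(-7 + W))
l(K(0))*111 + (33 + a(9, -3)) = (3*(-12 + 4)/(-7 + 4))*111 + (33 - 12) = (3*(-8)/(-3))*111 + 21 = (3*(-⅓)*(-8))*111 + 21 = 8*111 + 21 = 888 + 21 = 909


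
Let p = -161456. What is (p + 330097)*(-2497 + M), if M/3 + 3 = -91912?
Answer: -46923009122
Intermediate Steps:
M = -275745 (M = -9 + 3*(-91912) = -9 - 275736 = -275745)
(p + 330097)*(-2497 + M) = (-161456 + 330097)*(-2497 - 275745) = 168641*(-278242) = -46923009122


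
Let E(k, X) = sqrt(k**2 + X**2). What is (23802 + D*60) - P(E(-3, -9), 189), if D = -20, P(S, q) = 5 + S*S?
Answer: 22507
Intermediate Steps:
E(k, X) = sqrt(X**2 + k**2)
P(S, q) = 5 + S**2
(23802 + D*60) - P(E(-3, -9), 189) = (23802 - 20*60) - (5 + (sqrt((-9)**2 + (-3)**2))**2) = (23802 - 1200) - (5 + (sqrt(81 + 9))**2) = 22602 - (5 + (sqrt(90))**2) = 22602 - (5 + (3*sqrt(10))**2) = 22602 - (5 + 90) = 22602 - 1*95 = 22602 - 95 = 22507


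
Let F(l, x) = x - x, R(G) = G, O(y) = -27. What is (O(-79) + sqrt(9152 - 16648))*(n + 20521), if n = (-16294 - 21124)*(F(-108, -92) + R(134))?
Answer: 134824257 - 9986982*I*sqrt(1874) ≈ 1.3482e+8 - 4.3233e+8*I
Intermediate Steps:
F(l, x) = 0
n = -5014012 (n = (-16294 - 21124)*(0 + 134) = -37418*134 = -5014012)
(O(-79) + sqrt(9152 - 16648))*(n + 20521) = (-27 + sqrt(9152 - 16648))*(-5014012 + 20521) = (-27 + sqrt(-7496))*(-4993491) = (-27 + 2*I*sqrt(1874))*(-4993491) = 134824257 - 9986982*I*sqrt(1874)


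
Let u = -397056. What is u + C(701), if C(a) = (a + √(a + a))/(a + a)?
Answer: -794111/2 + √1402/1402 ≈ -3.9706e+5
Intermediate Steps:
C(a) = (a + √2*√a)/(2*a) (C(a) = (a + √(2*a))/((2*a)) = (a + √2*√a)*(1/(2*a)) = (a + √2*√a)/(2*a))
u + C(701) = -397056 + (½ + √2/(2*√701)) = -397056 + (½ + √2*(√701/701)/2) = -397056 + (½ + √1402/1402) = -794111/2 + √1402/1402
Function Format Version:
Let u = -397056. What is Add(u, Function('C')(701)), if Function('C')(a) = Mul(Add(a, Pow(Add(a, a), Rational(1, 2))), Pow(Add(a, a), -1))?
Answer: Add(Rational(-794111, 2), Mul(Rational(1, 1402), Pow(1402, Rational(1, 2)))) ≈ -3.9706e+5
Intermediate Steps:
Function('C')(a) = Mul(Rational(1, 2), Pow(a, -1), Add(a, Mul(Pow(2, Rational(1, 2)), Pow(a, Rational(1, 2))))) (Function('C')(a) = Mul(Add(a, Pow(Mul(2, a), Rational(1, 2))), Pow(Mul(2, a), -1)) = Mul(Add(a, Mul(Pow(2, Rational(1, 2)), Pow(a, Rational(1, 2)))), Mul(Rational(1, 2), Pow(a, -1))) = Mul(Rational(1, 2), Pow(a, -1), Add(a, Mul(Pow(2, Rational(1, 2)), Pow(a, Rational(1, 2))))))
Add(u, Function('C')(701)) = Add(-397056, Add(Rational(1, 2), Mul(Rational(1, 2), Pow(2, Rational(1, 2)), Pow(701, Rational(-1, 2))))) = Add(-397056, Add(Rational(1, 2), Mul(Rational(1, 2), Pow(2, Rational(1, 2)), Mul(Rational(1, 701), Pow(701, Rational(1, 2)))))) = Add(-397056, Add(Rational(1, 2), Mul(Rational(1, 1402), Pow(1402, Rational(1, 2))))) = Add(Rational(-794111, 2), Mul(Rational(1, 1402), Pow(1402, Rational(1, 2))))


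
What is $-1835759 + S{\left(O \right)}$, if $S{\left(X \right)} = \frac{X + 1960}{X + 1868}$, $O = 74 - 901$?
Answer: $- \frac{1911023986}{1041} \approx -1.8358 \cdot 10^{6}$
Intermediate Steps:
$O = -827$ ($O = 74 - 901 = -827$)
$S{\left(X \right)} = \frac{1960 + X}{1868 + X}$
$-1835759 + S{\left(O \right)} = -1835759 + \frac{1960 - 827}{1868 - 827} = -1835759 + \frac{1}{1041} \cdot 1133 = -1835759 + \frac{1133}{1041} = - \frac{1911023986}{1041}$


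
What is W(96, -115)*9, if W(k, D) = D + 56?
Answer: -531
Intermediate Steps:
W(k, D) = 56 + D
W(96, -115)*9 = (56 - 115)*9 = -59*9 = -531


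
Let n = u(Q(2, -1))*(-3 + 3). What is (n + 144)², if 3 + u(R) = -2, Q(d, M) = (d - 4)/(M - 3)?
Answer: 20736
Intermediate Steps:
Q(d, M) = (-4 + d)/(-3 + M)
u(R) = -5 (u(R) = -3 - 2 = -5)
n = 0 (n = -5*(-3 + 3) = -5*0 = 0)
(n + 144)² = (0 + 144)² = 144² = 20736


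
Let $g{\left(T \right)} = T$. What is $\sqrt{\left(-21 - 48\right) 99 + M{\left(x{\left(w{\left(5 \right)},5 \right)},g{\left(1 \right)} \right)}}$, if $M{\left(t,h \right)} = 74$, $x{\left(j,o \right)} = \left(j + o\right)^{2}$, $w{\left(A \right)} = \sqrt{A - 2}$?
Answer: $i \sqrt{6757} \approx 82.201 i$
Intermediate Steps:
$w{\left(A \right)} = \sqrt{-2 + A}$
$\sqrt{\left(-21 - 48\right) 99 + M{\left(x{\left(w{\left(5 \right)},5 \right)},g{\left(1 \right)} \right)}} = \sqrt{\left(-21 - 48\right) 99 + 74} = \sqrt{\left(-69\right) 99 + 74} = \sqrt{-6831 + 74} = \sqrt{-6757} = i \sqrt{6757}$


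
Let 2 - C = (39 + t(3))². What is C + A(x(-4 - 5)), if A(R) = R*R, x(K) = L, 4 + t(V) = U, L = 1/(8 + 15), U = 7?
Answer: -932097/529 ≈ -1762.0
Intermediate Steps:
L = 1/23 ≈ 0.043478
t(V) = 3 (t(V) = -4 + 7 = 3)
x(K) = 1/23
A(R) = R²
C = -1762 (C = 2 - (39 + 3)² = 2 - 1*42² = 2 - 1*1764 = 2 - 1764 = -1762)
C + A(x(-4 - 5)) = -1762 + (1/23)² = -1762 + 1/529 = -932097/529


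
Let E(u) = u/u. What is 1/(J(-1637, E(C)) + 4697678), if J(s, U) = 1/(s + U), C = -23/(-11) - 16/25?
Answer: 1636/7685401207 ≈ 2.1287e-7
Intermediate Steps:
C = 399/275 (C = -23*(-1/11) - 16*1/25 = 23/11 - 16/25 = 399/275 ≈ 1.4509)
E(u) = 1
J(s, U) = 1/(U + s)
1/(J(-1637, E(C)) + 4697678) = 1/(1/(1 - 1637) + 4697678) = 1/(1/(-1636) + 4697678) = 1/(-1/1636 + 4697678) = 1/(7685401207/1636) = 1636/7685401207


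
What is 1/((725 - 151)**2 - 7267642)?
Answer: -1/6938166 ≈ -1.4413e-7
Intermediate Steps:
1/((725 - 151)**2 - 7267642) = 1/(574**2 - 7267642) = 1/(329476 - 7267642) = 1/(-6938166) = -1/6938166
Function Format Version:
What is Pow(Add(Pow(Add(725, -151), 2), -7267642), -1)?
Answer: Rational(-1, 6938166) ≈ -1.4413e-7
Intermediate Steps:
Pow(Add(Pow(Add(725, -151), 2), -7267642), -1) = Pow(Add(Pow(574, 2), -7267642), -1) = Pow(Add(329476, -7267642), -1) = Pow(-6938166, -1) = Rational(-1, 6938166)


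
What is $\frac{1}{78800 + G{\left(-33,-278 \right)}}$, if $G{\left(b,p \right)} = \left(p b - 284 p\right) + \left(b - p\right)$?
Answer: $\frac{1}{167171} \approx 5.9819 \cdot 10^{-6}$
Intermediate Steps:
$G{\left(b,p \right)} = b - 285 p + b p$ ($G{\left(b,p \right)} = \left(b p - 284 p\right) + \left(b - p\right) = \left(- 284 p + b p\right) + \left(b - p\right) = b - 285 p + b p$)
$\frac{1}{78800 + G{\left(-33,-278 \right)}} = \frac{1}{78800 - -88371} = \frac{1}{78800 + \left(-33 + 79230 + 9174\right)} = \frac{1}{78800 + 88371} = \frac{1}{167171}$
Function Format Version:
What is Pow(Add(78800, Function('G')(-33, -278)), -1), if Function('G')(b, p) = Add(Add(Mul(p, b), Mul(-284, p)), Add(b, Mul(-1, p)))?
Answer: Rational(1, 167171) ≈ 5.9819e-6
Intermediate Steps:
Function('G')(b, p) = Add(b, Mul(-285, p), Mul(b, p)) (Function('G')(b, p) = Add(Add(Mul(b, p), Mul(-284, p)), Add(b, Mul(-1, p))) = Add(Add(Mul(-284, p), Mul(b, p)), Add(b, Mul(-1, p))) = Add(b, Mul(-285, p), Mul(b, p)))
Pow(Add(78800, Function('G')(-33, -278)), -1) = Pow(Add(78800, Add(-33, Mul(-285, -278), Mul(-33, -278))), -1) = Pow(Add(78800, Add(-33, 79230, 9174)), -1) = Pow(Add(78800, 88371), -1) = Pow(167171, -1) = Rational(1, 167171)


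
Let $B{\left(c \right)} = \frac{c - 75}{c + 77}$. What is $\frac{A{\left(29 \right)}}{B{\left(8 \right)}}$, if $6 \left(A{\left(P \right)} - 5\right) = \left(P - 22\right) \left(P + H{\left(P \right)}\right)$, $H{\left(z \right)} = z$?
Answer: $- \frac{18530}{201} \approx -92.189$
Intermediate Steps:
$B{\left(c \right)} = \frac{-75 + c}{77 + c}$
$A{\left(P \right)} = 5 + \frac{P \left(-22 + P\right)}{3}$ ($A{\left(P \right)} = 5 + \frac{\left(P - 22\right) \left(P + P\right)}{6} = 5 + \frac{\left(-22 + P\right) 2 P}{6} = 5 + \frac{2 P \left(-22 + P\right)}{6} = 5 + \frac{P \left(-22 + P\right)}{3}$)
$\frac{A{\left(29 \right)}}{B{\left(8 \right)}} = \frac{5 - \frac{638}{3} + \frac{29^{2}}{3}}{\frac{1}{77 + 8} \left(-75 + 8\right)} = \frac{5 - \frac{638}{3} + \frac{1}{3} \cdot 841}{\frac{1}{85} \left(-67\right)} = \frac{5 - \frac{638}{3} + \frac{841}{3}}{\frac{1}{85} \left(-67\right)} = \frac{218}{3 \left(- \frac{67}{85}\right)} = \frac{218}{3} \left(- \frac{85}{67}\right) = - \frac{18530}{201}$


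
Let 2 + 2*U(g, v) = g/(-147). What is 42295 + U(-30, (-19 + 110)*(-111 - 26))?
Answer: 2072411/49 ≈ 42294.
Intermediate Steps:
U(g, v) = -1 - g/294 (U(g, v) = -1 + (g/(-147))/2 = -1 + (g*(-1/147))/2 = -1 + (-g/147)/2 = -1 - g/294)
42295 + U(-30, (-19 + 110)*(-111 - 26)) = 42295 + (-1 - 1/294*(-30)) = 42295 + (-1 + 5/49) = 42295 - 44/49 = 2072411/49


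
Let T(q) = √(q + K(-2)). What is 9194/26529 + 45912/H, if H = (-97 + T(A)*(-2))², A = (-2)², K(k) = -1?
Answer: 12286636180754/2342606443161 - 17813856*√3/88303609 ≈ 4.8954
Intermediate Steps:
A = 4
T(q) = √(-1 + q) (T(q) = √(q - 1) = √(-1 + q))
H = (-97 - 2*√3)² (H = (-97 + √(-1 + 4)*(-2))² = (-97 + √3*(-2))² = (-97 - 2*√3)² ≈ 10093.)
9194/26529 + 45912/H = 9194/26529 + 45912/(9421 + 388*√3)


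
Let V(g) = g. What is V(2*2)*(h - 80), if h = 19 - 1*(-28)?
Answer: -132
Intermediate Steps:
h = 47 (h = 19 + 28 = 47)
V(2*2)*(h - 80) = (2*2)*(47 - 80) = 4*(-33) = -132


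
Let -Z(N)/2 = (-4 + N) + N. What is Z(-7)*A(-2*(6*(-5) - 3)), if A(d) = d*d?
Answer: 156816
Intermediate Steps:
A(d) = d²
Z(N) = 8 - 4*N (Z(N) = -2*((-4 + N) + N) = -2*(-4 + 2*N) = 8 - 4*N)
Z(-7)*A(-2*(6*(-5) - 3)) = (8 - 4*(-7))*(-2*(6*(-5) - 3))² = (8 + 28)*(-2*(-30 - 3))² = 36*(-2*(-33))² = 36*66² = 36*4356 = 156816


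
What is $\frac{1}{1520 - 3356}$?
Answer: $- \frac{1}{1836} \approx -0.00054466$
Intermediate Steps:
$\frac{1}{1520 - 3356} = \frac{1}{-1836} = - \frac{1}{1836}$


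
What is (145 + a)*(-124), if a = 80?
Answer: -27900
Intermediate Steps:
(145 + a)*(-124) = (145 + 80)*(-124) = 225*(-124) = -27900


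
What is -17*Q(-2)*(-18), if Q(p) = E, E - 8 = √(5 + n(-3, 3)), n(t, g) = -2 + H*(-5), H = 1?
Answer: 2448 + 306*I*√2 ≈ 2448.0 + 432.75*I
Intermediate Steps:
n(t, g) = -7 (n(t, g) = -2 + 1*(-5) = -2 - 5 = -7)
E = 8 + I*√2 (E = 8 + √(5 - 7) = 8 + √(-2) = 8 + I*√2 ≈ 8.0 + 1.4142*I)
Q(p) = 8 + I*√2
-17*Q(-2)*(-18) = -17*(8 + I*√2)*(-18) = (-136 - 17*I*√2)*(-18) = 2448 + 306*I*√2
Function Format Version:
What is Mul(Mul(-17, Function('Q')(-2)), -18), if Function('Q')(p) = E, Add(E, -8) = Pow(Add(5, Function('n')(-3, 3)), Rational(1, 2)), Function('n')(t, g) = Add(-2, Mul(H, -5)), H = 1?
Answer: Add(2448, Mul(306, I, Pow(2, Rational(1, 2)))) ≈ Add(2448.0, Mul(432.75, I))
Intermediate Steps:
Function('n')(t, g) = -7 (Function('n')(t, g) = Add(-2, Mul(1, -5)) = Add(-2, -5) = -7)
E = Add(8, Mul(I, Pow(2, Rational(1, 2)))) (E = Add(8, Pow(Add(5, -7), Rational(1, 2))) = Add(8, Pow(-2, Rational(1, 2))) = Add(8, Mul(I, Pow(2, Rational(1, 2)))) ≈ Add(8.0000, Mul(1.4142, I)))
Function('Q')(p) = Add(8, Mul(I, Pow(2, Rational(1, 2))))
Mul(Mul(-17, Function('Q')(-2)), -18) = Mul(Mul(-17, Add(8, Mul(I, Pow(2, Rational(1, 2))))), -18) = Mul(Add(-136, Mul(-17, I, Pow(2, Rational(1, 2)))), -18) = Add(2448, Mul(306, I, Pow(2, Rational(1, 2))))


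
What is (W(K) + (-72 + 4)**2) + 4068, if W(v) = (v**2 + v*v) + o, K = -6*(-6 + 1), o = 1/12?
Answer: 125905/12 ≈ 10492.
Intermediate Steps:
o = 1/12 ≈ 0.083333
K = 30 (K = -6*(-5) = 30)
W(v) = 1/12 + 2*v**2 (W(v) = (v**2 + v*v) + 1/12 = (v**2 + v**2) + 1/12 = 2*v**2 + 1/12 = 1/12 + 2*v**2)
(W(K) + (-72 + 4)**2) + 4068 = ((1/12 + 2*30**2) + (-72 + 4)**2) + 4068 = ((1/12 + 2*900) + (-68)**2) + 4068 = ((1/12 + 1800) + 4624) + 4068 = (21601/12 + 4624) + 4068 = 77089/12 + 4068 = 125905/12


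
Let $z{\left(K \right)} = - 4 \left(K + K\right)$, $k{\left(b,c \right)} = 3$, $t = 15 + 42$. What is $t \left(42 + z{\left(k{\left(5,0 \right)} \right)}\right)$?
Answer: $1026$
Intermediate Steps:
$t = 57$
$z{\left(K \right)} = - 8 K$ ($z{\left(K \right)} = - 4 \cdot 2 K = - 8 K$)
$t \left(42 + z{\left(k{\left(5,0 \right)} \right)}\right) = 57 \left(42 - 24\right) = 57 \cdot 18 = 1026$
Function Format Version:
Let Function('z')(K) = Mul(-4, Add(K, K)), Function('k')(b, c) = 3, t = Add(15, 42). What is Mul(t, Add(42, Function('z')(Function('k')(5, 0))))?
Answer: 1026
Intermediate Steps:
t = 57
Function('z')(K) = Mul(-8, K) (Function('z')(K) = Mul(-4, Mul(2, K)) = Mul(-8, K))
Mul(t, Add(42, Function('z')(Function('k')(5, 0)))) = Mul(57, Add(42, Mul(-8, 3))) = Mul(57, Add(42, -24)) = Mul(57, 18) = 1026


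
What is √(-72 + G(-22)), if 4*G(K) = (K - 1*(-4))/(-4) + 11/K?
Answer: I*√71 ≈ 8.4261*I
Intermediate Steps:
G(K) = -¼ - K/16 + 11/(4*K) (G(K) = ((K - 1*(-4))/(-4) + 11/K)/4 = ((K + 4)*(-¼) + 11/K)/4 = ((4 + K)*(-¼) + 11/K)/4 = ((-1 - K/4) + 11/K)/4 = (-1 + 11/K - K/4)/4 = -¼ - K/16 + 11/(4*K))
√(-72 + G(-22)) = √(-72 + (1/16)*(44 - 1*(-22)*(4 - 22))/(-22)) = √(-72 + (1/16)*(-1/22)*(44 - 1*(-22)*(-18))) = √(-72 + (1/16)*(-1/22)*(44 - 396)) = √(-72 + (1/16)*(-1/22)*(-352)) = √(-72 + 1) = √(-71) = I*√71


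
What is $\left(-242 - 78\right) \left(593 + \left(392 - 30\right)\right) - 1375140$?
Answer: $-1680740$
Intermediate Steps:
$\left(-242 - 78\right) \left(593 + \left(392 - 30\right)\right) - 1375140 = - 320 \left(593 + \left(392 - 30\right)\right) - 1375140 = - 320 \left(593 + 362\right) - 1375140 = \left(-320\right) 955 - 1375140 = -305600 - 1375140 = -1680740$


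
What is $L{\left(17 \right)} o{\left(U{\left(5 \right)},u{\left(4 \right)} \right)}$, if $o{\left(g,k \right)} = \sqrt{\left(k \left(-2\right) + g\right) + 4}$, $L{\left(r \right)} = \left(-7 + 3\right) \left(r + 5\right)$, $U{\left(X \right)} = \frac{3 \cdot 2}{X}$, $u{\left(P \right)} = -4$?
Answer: $- \frac{88 \sqrt{330}}{5} \approx -319.72$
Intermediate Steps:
$U{\left(X \right)} = \frac{6}{X}$
$L{\left(r \right)} = -20 - 4 r$ ($L{\left(r \right)} = - 4 \left(5 + r\right) = -20 - 4 r$)
$o{\left(g,k \right)} = \sqrt{4 + g - 2 k}$ ($o{\left(g,k \right)} = \sqrt{\left(- 2 k + g\right) + 4} = \sqrt{\left(g - 2 k\right) + 4} = \sqrt{4 + g - 2 k}$)
$L{\left(17 \right)} o{\left(U{\left(5 \right)},u{\left(4 \right)} \right)} = \left(-20 - 68\right) \sqrt{4 + \frac{6}{5} - -8} = \left(-20 - 68\right) \sqrt{4 + 6 \cdot \frac{1}{5} + 8} = - 88 \sqrt{4 + \frac{6}{5} + 8} = - 88 \sqrt{\frac{66}{5}} = - 88 \frac{\sqrt{330}}{5} = - \frac{88 \sqrt{330}}{5}$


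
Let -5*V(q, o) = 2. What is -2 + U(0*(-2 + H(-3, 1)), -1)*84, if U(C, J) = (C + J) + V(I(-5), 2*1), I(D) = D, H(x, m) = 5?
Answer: -598/5 ≈ -119.60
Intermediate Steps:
V(q, o) = -2/5 (V(q, o) = -1/5*2 = -2/5)
U(C, J) = -2/5 + C + J (U(C, J) = (C + J) - 2/5 = -2/5 + C + J)
-2 + U(0*(-2 + H(-3, 1)), -1)*84 = -2 + (-2/5 + 0*(-2 + 5) - 1)*84 = -2 + (-2/5 + 0*3 - 1)*84 = -2 + (-2/5 + 0 - 1)*84 = -2 - 7/5*84 = -2 - 588/5 = -598/5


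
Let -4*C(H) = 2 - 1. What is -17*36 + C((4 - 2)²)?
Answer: -2449/4 ≈ -612.25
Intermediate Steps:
C(H) = -¼ (C(H) = -(2 - 1)/4 = -¼*1 = -¼)
-17*36 + C((4 - 2)²) = -17*36 - ¼ = -612 - ¼ = -2449/4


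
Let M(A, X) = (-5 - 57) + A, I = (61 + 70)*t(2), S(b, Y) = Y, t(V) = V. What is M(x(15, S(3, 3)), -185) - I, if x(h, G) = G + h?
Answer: -306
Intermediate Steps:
I = 262 (I = (61 + 70)*2 = 131*2 = 262)
M(A, X) = -62 + A
M(x(15, S(3, 3)), -185) - I = (-62 + (3 + 15)) - 1*262 = (-62 + 18) - 262 = -44 - 262 = -306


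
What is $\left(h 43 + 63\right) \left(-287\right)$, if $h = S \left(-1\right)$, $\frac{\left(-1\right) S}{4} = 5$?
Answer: $-264901$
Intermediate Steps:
$S = -20$ ($S = \left(-4\right) 5 = -20$)
$h = 20$ ($h = \left(-20\right) \left(-1\right) = 20$)
$\left(h 43 + 63\right) \left(-287\right) = \left(20 \cdot 43 + 63\right) \left(-287\right) = \left(860 + 63\right) \left(-287\right) = 923 \left(-287\right) = -264901$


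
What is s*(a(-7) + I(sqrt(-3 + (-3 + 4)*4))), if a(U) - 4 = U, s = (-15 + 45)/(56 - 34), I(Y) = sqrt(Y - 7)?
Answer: -45/11 + 15*I*sqrt(6)/11 ≈ -4.0909 + 3.3402*I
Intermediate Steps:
I(Y) = sqrt(-7 + Y)
s = 15/11 (s = 30/22 = 30*(1/22) = 15/11 ≈ 1.3636)
a(U) = 4 + U
s*(a(-7) + I(sqrt(-3 + (-3 + 4)*4))) = 15*((4 - 7) + sqrt(-7 + sqrt(-3 + (-3 + 4)*4)))/11 = 15*(-3 + sqrt(-7 + sqrt(-3 + 1*4)))/11 = 15*(-3 + sqrt(-7 + sqrt(-3 + 4)))/11 = 15*(-3 + sqrt(-7 + sqrt(1)))/11 = 15*(-3 + sqrt(-7 + 1))/11 = 15*(-3 + sqrt(-6))/11 = 15*(-3 + I*sqrt(6))/11 = -45/11 + 15*I*sqrt(6)/11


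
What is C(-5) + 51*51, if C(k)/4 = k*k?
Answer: 2701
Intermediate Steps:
C(k) = 4*k² (C(k) = 4*(k*k) = 4*k²)
C(-5) + 51*51 = 4*(-5)² + 51*51 = 4*25 + 2601 = 100 + 2601 = 2701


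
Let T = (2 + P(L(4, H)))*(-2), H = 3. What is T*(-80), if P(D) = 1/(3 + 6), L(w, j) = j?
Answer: 3040/9 ≈ 337.78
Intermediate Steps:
P(D) = ⅑ (P(D) = 1/9 = ⅑)
T = -38/9 (T = (2 + ⅑)*(-2) = (19/9)*(-2) = -38/9 ≈ -4.2222)
T*(-80) = -38/9*(-80) = 3040/9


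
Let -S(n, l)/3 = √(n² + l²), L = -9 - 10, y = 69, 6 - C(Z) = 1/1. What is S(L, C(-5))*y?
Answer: -207*√386 ≈ -4066.9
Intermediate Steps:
C(Z) = 5 (C(Z) = 6 - 1/1 = 6 - 1*1 = 6 - 1 = 5)
L = -19
S(n, l) = -3*√(l² + n²) (S(n, l) = -3*√(n² + l²) = -3*√(l² + n²))
S(L, C(-5))*y = -3*√(5² + (-19)²)*69 = -3*√(25 + 361)*69 = -3*√386*69 = -207*√386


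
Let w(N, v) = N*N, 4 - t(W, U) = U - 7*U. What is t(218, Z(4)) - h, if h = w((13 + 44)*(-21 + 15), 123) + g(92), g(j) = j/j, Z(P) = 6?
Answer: -116925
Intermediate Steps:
t(W, U) = 4 + 6*U (t(W, U) = 4 - (U - 7*U) = 4 - (-6)*U = 4 + 6*U)
g(j) = 1
w(N, v) = N²
h = 116965 (h = ((13 + 44)*(-21 + 15))² + 1 = (57*(-6))² + 1 = (-342)² + 1 = 116964 + 1 = 116965)
t(218, Z(4)) - h = (4 + 6*6) - 1*116965 = (4 + 36) - 116965 = 40 - 116965 = -116925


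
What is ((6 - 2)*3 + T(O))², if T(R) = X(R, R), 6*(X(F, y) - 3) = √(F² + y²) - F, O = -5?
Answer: 3025/12 + 475*√2/18 ≈ 289.40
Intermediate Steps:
X(F, y) = 3 - F/6 + √(F² + y²)/6 (X(F, y) = 3 + (√(F² + y²) - F)/6 = 3 + (-F/6 + √(F² + y²)/6) = 3 - F/6 + √(F² + y²)/6)
T(R) = 3 - R/6 + √2*√(R²)/6 (T(R) = 3 - R/6 + √(R² + R²)/6 = 3 - R/6 + √(2*R²)/6 = 3 - R/6 + (√2*√(R²))/6 = 3 - R/6 + √2*√(R²)/6)
((6 - 2)*3 + T(O))² = ((6 - 2)*3 + (3 - ⅙*(-5) + √2*√((-5)²)/6))² = (4*3 + (3 + ⅚ + √2*√25/6))² = (12 + (3 + ⅚ + (⅙)*√2*5))² = (12 + (3 + ⅚ + 5*√2/6))² = (12 + (23/6 + 5*√2/6))² = (95/6 + 5*√2/6)²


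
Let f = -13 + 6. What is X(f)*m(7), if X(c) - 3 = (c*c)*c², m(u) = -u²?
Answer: -117796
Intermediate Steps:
f = -7
X(c) = 3 + c⁴ (X(c) = 3 + (c*c)*c² = 3 + c²*c² = 3 + c⁴)
X(f)*m(7) = (3 + (-7)⁴)*(-1*7²) = (3 + 2401)*(-1*49) = 2404*(-49) = -117796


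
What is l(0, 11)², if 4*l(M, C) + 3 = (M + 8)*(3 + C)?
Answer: 11881/16 ≈ 742.56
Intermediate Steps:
l(M, C) = -¾ + (3 + C)*(8 + M)/4 (l(M, C) = -¾ + ((M + 8)*(3 + C))/4 = -¾ + ((8 + M)*(3 + C))/4 = -¾ + ((3 + C)*(8 + M))/4 = -¾ + (3 + C)*(8 + M)/4)
l(0, 11)² = (21/4 + 2*11 + (¾)*0 + (¼)*11*0)² = (21/4 + 22 + 0 + 0)² = (109/4)² = 11881/16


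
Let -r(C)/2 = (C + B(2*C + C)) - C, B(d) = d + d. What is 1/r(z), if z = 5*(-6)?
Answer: 1/360 ≈ 0.0027778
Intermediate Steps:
B(d) = 2*d
z = -30
r(C) = -12*C (r(C) = -2*((C + 2*(2*C + C)) - C) = -2*((C + 2*(3*C)) - C) = -2*((C + 6*C) - C) = -2*(7*C - C) = -12*C)
1/r(z) = 1/(-12*(-30)) = 1/360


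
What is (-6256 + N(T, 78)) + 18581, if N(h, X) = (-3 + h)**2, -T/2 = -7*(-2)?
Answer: 13286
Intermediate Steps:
T = -28 (T = -(-14)*(-2) = -2*14 = -28)
(-6256 + N(T, 78)) + 18581 = (-6256 + (-3 - 28)**2) + 18581 = (-6256 + (-31)**2) + 18581 = (-6256 + 961) + 18581 = -5295 + 18581 = 13286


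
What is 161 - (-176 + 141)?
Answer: 196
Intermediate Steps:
161 - (-176 + 141) = 161 - 1*(-35) = 161 + 35 = 196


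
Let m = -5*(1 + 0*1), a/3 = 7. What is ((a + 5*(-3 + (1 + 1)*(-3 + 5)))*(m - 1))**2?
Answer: 24336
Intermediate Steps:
a = 21 (a = 3*7 = 21)
m = -5 (m = -5*(1 + 0) = -5*1 = -5)
((a + 5*(-3 + (1 + 1)*(-3 + 5)))*(m - 1))**2 = ((21 + 5*(-3 + (1 + 1)*(-3 + 5)))*(-5 - 1))**2 = ((21 + 5*(-3 + 2*2))*(-6))**2 = ((21 + 5*(-3 + 4))*(-6))**2 = ((21 + 5*1)*(-6))**2 = ((21 + 5)*(-6))**2 = (26*(-6))**2 = (-156)**2 = 24336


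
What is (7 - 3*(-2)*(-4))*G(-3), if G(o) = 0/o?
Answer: 0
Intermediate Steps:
G(o) = 0
(7 - 3*(-2)*(-4))*G(-3) = (7 - 3*(-2)*(-4))*0 = (7 + 6*(-4))*0 = (7 - 24)*0 = -17*0 = 0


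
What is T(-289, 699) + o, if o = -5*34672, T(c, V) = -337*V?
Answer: -408923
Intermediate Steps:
o = -173360
T(-289, 699) + o = -337*699 - 173360 = -235563 - 173360 = -408923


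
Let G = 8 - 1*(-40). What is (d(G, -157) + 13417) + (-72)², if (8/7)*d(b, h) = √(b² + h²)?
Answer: 18601 + 7*√26953/8 ≈ 18745.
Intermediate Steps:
G = 48 (G = 8 + 40 = 48)
d(b, h) = 7*√(b² + h²)/8
(d(G, -157) + 13417) + (-72)² = (7*√(48² + (-157)²)/8 + 13417) + (-72)² = (7*√(2304 + 24649)/8 + 13417) + 5184 = (7*√26953/8 + 13417) + 5184 = (13417 + 7*√26953/8) + 5184 = 18601 + 7*√26953/8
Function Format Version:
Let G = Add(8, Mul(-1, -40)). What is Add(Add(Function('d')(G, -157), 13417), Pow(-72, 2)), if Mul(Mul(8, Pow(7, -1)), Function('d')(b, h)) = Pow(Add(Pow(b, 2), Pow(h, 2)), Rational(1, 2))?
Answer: Add(18601, Mul(Rational(7, 8), Pow(26953, Rational(1, 2)))) ≈ 18745.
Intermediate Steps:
G = 48 (G = Add(8, 40) = 48)
Function('d')(b, h) = Mul(Rational(7, 8), Pow(Add(Pow(b, 2), Pow(h, 2)), Rational(1, 2)))
Add(Add(Function('d')(G, -157), 13417), Pow(-72, 2)) = Add(Add(Mul(Rational(7, 8), Pow(Add(Pow(48, 2), Pow(-157, 2)), Rational(1, 2))), 13417), Pow(-72, 2)) = Add(Add(Mul(Rational(7, 8), Pow(Add(2304, 24649), Rational(1, 2))), 13417), 5184) = Add(Add(Mul(Rational(7, 8), Pow(26953, Rational(1, 2))), 13417), 5184) = Add(Add(13417, Mul(Rational(7, 8), Pow(26953, Rational(1, 2)))), 5184) = Add(18601, Mul(Rational(7, 8), Pow(26953, Rational(1, 2))))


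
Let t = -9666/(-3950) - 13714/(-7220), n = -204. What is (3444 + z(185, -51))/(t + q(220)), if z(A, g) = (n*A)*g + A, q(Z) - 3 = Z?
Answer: 2749757775550/324184791 ≈ 8482.1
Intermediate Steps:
q(Z) = 3 + Z
t = 6197941/1425950 (t = -9666*(-1/3950) - 13714*(-1/7220) = 4833/1975 + 6857/3610 = 6197941/1425950 ≈ 4.3465)
z(A, g) = A - 204*A*g (z(A, g) = (-204*A)*g + A = -204*A*g + A = A - 204*A*g)
(3444 + z(185, -51))/(t + q(220)) = (3444 + 185*(1 - 204*(-51)))/(6197941/1425950 + (3 + 220)) = (3444 + 185*(1 + 10404))/(6197941/1425950 + 223) = (3444 + 185*10405)/(324184791/1425950) = (3444 + 1924925)*(1425950/324184791) = 1928369*(1425950/324184791) = 2749757775550/324184791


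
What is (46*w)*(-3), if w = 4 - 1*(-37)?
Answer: -5658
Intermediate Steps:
w = 41 (w = 4 + 37 = 41)
(46*w)*(-3) = (46*41)*(-3) = 1886*(-3) = -5658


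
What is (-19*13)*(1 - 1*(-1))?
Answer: -494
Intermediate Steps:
(-19*13)*(1 - 1*(-1)) = -247*(1 + 1) = -247*2 = -494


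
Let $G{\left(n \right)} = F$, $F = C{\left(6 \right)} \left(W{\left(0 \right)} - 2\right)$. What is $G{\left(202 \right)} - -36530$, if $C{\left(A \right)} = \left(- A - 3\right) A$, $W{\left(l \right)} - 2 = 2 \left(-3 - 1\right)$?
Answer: $36962$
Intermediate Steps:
$W{\left(l \right)} = -6$ ($W{\left(l \right)} = 2 + 2 \left(-3 - 1\right) = 2 + 2 \left(-4\right) = 2 - 8 = -6$)
$C{\left(A \right)} = A \left(-3 - A\right)$ ($C{\left(A \right)} = \left(-3 - A\right) A = A \left(-3 - A\right)$)
$F = 432$ ($F = \left(-1\right) 6 \left(3 + 6\right) \left(-6 - 2\right) = \left(-1\right) 6 \cdot 9 \left(-8\right) = \left(-54\right) \left(-8\right) = 432$)
$G{\left(n \right)} = 432$
$G{\left(202 \right)} - -36530 = 432 - -36530 = 432 + 36530 = 36962$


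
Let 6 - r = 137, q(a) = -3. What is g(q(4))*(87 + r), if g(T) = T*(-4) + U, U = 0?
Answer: -528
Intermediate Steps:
r = -131 (r = 6 - 1*137 = 6 - 137 = -131)
g(T) = -4*T (g(T) = T*(-4) + 0 = -4*T + 0 = -4*T)
g(q(4))*(87 + r) = (-4*(-3))*(87 - 131) = 12*(-44) = -528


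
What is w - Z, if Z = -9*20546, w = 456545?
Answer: 641459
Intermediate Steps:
Z = -184914
w - Z = 456545 - 1*(-184914) = 456545 + 184914 = 641459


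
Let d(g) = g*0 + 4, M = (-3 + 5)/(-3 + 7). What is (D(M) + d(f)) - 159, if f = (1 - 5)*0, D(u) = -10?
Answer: -165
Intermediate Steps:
M = 1/2 (M = 2/4 = 2*(1/4) = 1/2 ≈ 0.50000)
f = 0 (f = -4*0 = 0)
d(g) = 4 (d(g) = 0 + 4 = 4)
(D(M) + d(f)) - 159 = (-10 + 4) - 159 = -6 - 159 = -165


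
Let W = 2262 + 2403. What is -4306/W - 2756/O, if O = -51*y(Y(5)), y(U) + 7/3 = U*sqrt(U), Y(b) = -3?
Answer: 2*(-329409*sqrt(3) + 6684577*I)/(79305*(-7*I + 9*sqrt(3))) ≈ -4.8094 + 8.6547*I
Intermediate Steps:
W = 4665
y(U) = -7/3 + U**(3/2) (y(U) = -7/3 + U*sqrt(U) = -7/3 + U**(3/2))
O = 119 + 153*I*sqrt(3) (O = -51*(-7/3 + (-3)**(3/2)) = -51*(-7/3 - 3*I*sqrt(3)) = 119 + 153*I*sqrt(3) ≈ 119.0 + 265.0*I)
-4306/W - 2756/O = -4306/4665 - 2756/(119 + 153*I*sqrt(3))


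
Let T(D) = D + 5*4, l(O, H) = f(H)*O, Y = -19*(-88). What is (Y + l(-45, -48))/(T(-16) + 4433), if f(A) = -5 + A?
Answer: 4057/4437 ≈ 0.91436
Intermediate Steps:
Y = 1672
l(O, H) = O*(-5 + H) (l(O, H) = (-5 + H)*O = O*(-5 + H))
T(D) = 20 + D (T(D) = D + 20 = 20 + D)
(Y + l(-45, -48))/(T(-16) + 4433) = (1672 - 45*(-5 - 48))/((20 - 16) + 4433) = (1672 - 45*(-53))/(4 + 4433) = (1672 + 2385)/4437 = 4057*(1/4437) = 4057/4437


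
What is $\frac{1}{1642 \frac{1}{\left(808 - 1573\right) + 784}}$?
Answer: $\frac{19}{1642} \approx 0.011571$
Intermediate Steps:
$\frac{1}{1642 \frac{1}{\left(808 - 1573\right) + 784}} = \frac{1}{1642 \frac{1}{-765 + 784}} = \frac{1}{1642 \cdot \frac{1}{19}} = \frac{1}{\frac{1642}{19}} = \frac{19}{1642}$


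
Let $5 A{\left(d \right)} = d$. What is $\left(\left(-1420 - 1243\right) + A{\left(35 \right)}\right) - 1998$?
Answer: $-4654$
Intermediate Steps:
$A{\left(d \right)} = \frac{d}{5}$
$\left(\left(-1420 - 1243\right) + A{\left(35 \right)}\right) - 1998 = \left(\left(-1420 - 1243\right) + \frac{1}{5} \cdot 35\right) - 1998 = \left(\left(-1420 - 1243\right) + 7\right) - 1998 = \left(-2663 + 7\right) - 1998 = -2656 - 1998 = -4654$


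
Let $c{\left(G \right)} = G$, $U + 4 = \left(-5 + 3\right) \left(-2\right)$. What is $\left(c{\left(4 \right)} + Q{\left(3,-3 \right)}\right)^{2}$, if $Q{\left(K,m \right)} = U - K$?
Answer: $1$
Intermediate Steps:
$U = 0$ ($U = -4 + \left(-5 + 3\right) \left(-2\right) = -4 - -4 = -4 + 4 = 0$)
$Q{\left(K,m \right)} = - K$ ($Q{\left(K,m \right)} = 0 - K = - K$)
$\left(c{\left(4 \right)} + Q{\left(3,-3 \right)}\right)^{2} = \left(4 - 3\right)^{2} = 1^{2} = 1$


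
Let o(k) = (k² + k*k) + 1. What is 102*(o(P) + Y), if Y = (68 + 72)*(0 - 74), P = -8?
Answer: -1043562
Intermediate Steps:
Y = -10360 (Y = 140*(-74) = -10360)
o(k) = 1 + 2*k² (o(k) = (k² + k²) + 1 = 2*k² + 1 = 1 + 2*k²)
102*(o(P) + Y) = 102*((1 + 2*(-8)²) - 10360) = 102*((1 + 2*64) - 10360) = 102*((1 + 128) - 10360) = 102*(129 - 10360) = 102*(-10231) = -1043562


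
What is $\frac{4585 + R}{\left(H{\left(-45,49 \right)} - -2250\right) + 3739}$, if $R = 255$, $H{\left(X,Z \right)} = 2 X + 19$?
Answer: $\frac{220}{269} \approx 0.81784$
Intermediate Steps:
$H{\left(X,Z \right)} = 19 + 2 X$
$\frac{4585 + R}{\left(H{\left(-45,49 \right)} - -2250\right) + 3739} = \frac{4585 + 255}{\left(\left(19 + 2 \left(-45\right)\right) - -2250\right) + 3739} = \frac{4840}{\left(\left(19 - 90\right) + 2250\right) + 3739} = \frac{4840}{\left(-71 + 2250\right) + 3739} = \frac{4840}{2179 + 3739} = \frac{4840}{5918} = 4840 \cdot \frac{1}{5918} = \frac{220}{269}$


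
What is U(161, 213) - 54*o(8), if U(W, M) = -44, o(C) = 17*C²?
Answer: -58796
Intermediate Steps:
U(161, 213) - 54*o(8) = -44 - 54*17*8² = -44 - 54*17*64 = -44 - 54*1088 = -44 - 1*58752 = -44 - 58752 = -58796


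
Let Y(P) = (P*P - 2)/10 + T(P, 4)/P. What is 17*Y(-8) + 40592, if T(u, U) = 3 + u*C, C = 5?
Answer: 1631041/40 ≈ 40776.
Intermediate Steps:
T(u, U) = 3 + 5*u (T(u, U) = 3 + u*5 = 3 + 5*u)
Y(P) = -1/5 + P**2/10 + (3 + 5*P)/P (Y(P) = (P*P - 2)/10 + (3 + 5*P)/P = (P**2 - 2)*(1/10) + (3 + 5*P)/P = (-2 + P**2)*(1/10) + (3 + 5*P)/P = (-1/5 + P**2/10) + (3 + 5*P)/P = -1/5 + P**2/10 + (3 + 5*P)/P)
17*Y(-8) + 40592 = 17*((1/10)*(30 + (-8)**3 + 48*(-8))/(-8)) + 40592 = 17*((1/10)*(-1/8)*(30 - 512 - 384)) + 40592 = 17*((1/10)*(-1/8)*(-866)) + 40592 = 17*(433/40) + 40592 = 7361/40 + 40592 = 1631041/40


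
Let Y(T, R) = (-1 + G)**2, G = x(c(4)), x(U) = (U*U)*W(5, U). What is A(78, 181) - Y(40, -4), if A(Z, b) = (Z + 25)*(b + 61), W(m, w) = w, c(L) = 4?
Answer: 20957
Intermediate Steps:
x(U) = U**3 (x(U) = (U*U)*U = U**2*U = U**3)
A(Z, b) = (25 + Z)*(61 + b)
G = 64 (G = 4**3 = 64)
Y(T, R) = 3969 (Y(T, R) = (-1 + 64)**2 = 63**2 = 3969)
A(78, 181) - Y(40, -4) = (1525 + 25*181 + 61*78 + 78*181) - 1*3969 = (1525 + 4525 + 4758 + 14118) - 3969 = 24926 - 3969 = 20957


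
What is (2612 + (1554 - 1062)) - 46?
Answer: 3058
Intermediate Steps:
(2612 + (1554 - 1062)) - 46 = (2612 + 492) - 46 = 3104 - 46 = 3058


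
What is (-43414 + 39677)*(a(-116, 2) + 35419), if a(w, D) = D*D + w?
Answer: -131942259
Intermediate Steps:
a(w, D) = w + D² (a(w, D) = D² + w = w + D²)
(-43414 + 39677)*(a(-116, 2) + 35419) = (-43414 + 39677)*((-116 + 2²) + 35419) = -3737*((-116 + 4) + 35419) = -3737*(-112 + 35419) = -3737*35307 = -131942259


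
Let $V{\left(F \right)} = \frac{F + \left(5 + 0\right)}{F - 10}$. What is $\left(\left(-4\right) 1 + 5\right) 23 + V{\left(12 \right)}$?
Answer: $\frac{63}{2} \approx 31.5$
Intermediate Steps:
$V{\left(F \right)} = \frac{5 + F}{-10 + F}$ ($V{\left(F \right)} = \frac{F + 5}{-10 + F} = \frac{5 + F}{-10 + F}$)
$\left(\left(-4\right) 1 + 5\right) 23 + V{\left(12 \right)} = \left(\left(-4\right) 1 + 5\right) 23 + \frac{5 + 12}{-10 + 12} = \left(-4 + 5\right) 23 + \frac{1}{2} \cdot 17 = 1 \cdot 23 + \frac{1}{2} \cdot 17 = 23 + \frac{17}{2} = \frac{63}{2}$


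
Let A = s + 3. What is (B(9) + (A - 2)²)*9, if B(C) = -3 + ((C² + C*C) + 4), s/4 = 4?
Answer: 4068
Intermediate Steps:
s = 16 (s = 4*4 = 16)
A = 19 (A = 16 + 3 = 19)
B(C) = 1 + 2*C² (B(C) = -3 + ((C² + C²) + 4) = -3 + (2*C² + 4) = -3 + (4 + 2*C²) = 1 + 2*C²)
(B(9) + (A - 2)²)*9 = ((1 + 2*9²) + (19 - 2)²)*9 = ((1 + 2*81) + 17²)*9 = ((1 + 162) + 289)*9 = (163 + 289)*9 = 452*9 = 4068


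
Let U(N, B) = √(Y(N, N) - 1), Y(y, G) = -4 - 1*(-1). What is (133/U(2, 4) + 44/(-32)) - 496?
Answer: -3979/8 - 133*I/2 ≈ -497.38 - 66.5*I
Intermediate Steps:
Y(y, G) = -3 (Y(y, G) = -4 + 1 = -3)
U(N, B) = 2*I (U(N, B) = √(-3 - 1) = √(-4) = 2*I)
(133/U(2, 4) + 44/(-32)) - 496 = (133/((2*I)) + 44/(-32)) - 496 = (133*(-I/2) + 44*(-1/32)) - 496 = (-133*I/2 - 11/8) - 496 = (-11/8 - 133*I/2) - 496 = -3979/8 - 133*I/2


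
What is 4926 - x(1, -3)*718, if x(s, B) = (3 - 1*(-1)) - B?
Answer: -100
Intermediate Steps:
x(s, B) = 4 - B (x(s, B) = (3 + 1) - B = 4 - B)
4926 - x(1, -3)*718 = 4926 - (4 - 1*(-3))*718 = 4926 - (4 + 3)*718 = 4926 - 7*718 = 4926 - 1*5026 = 4926 - 5026 = -100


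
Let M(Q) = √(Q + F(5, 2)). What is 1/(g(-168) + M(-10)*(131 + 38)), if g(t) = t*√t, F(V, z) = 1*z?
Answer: 42*I*√42/564143 + 169*I*√2/2256572 ≈ 0.0005884*I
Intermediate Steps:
F(V, z) = z
g(t) = t^(3/2)
M(Q) = √(2 + Q) (M(Q) = √(Q + 2) = √(2 + Q))
1/(g(-168) + M(-10)*(131 + 38)) = 1/((-168)^(3/2) + √(2 - 10)*(131 + 38)) = 1/(-336*I*√42 + √(-8)*169) = 1/(-336*I*√42 + (2*I*√2)*169) = 1/(-336*I*√42 + 338*I*√2)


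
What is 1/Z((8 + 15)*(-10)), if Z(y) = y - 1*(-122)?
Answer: -1/108 ≈ -0.0092593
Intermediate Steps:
Z(y) = 122 + y (Z(y) = y + 122 = 122 + y)
1/Z((8 + 15)*(-10)) = 1/(122 + (8 + 15)*(-10)) = 1/(122 + 23*(-10)) = 1/(122 - 230) = 1/(-108) = -1/108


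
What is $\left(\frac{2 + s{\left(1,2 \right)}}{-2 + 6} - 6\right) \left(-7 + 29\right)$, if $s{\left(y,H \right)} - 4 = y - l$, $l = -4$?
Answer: $- \frac{143}{2} \approx -71.5$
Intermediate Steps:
$s{\left(y,H \right)} = 8 + y$ ($s{\left(y,H \right)} = 4 + \left(y - -4\right) = 4 + \left(y + 4\right) = 4 + \left(4 + y\right) = 8 + y$)
$\left(\frac{2 + s{\left(1,2 \right)}}{-2 + 6} - 6\right) \left(-7 + 29\right) = \left(\frac{2 + \left(8 + 1\right)}{-2 + 6} - 6\right) \left(-7 + 29\right) = \left(\frac{2 + 9}{4} - 6\right) 22 = \left(11 \cdot \frac{1}{4} - 6\right) 22 = \left(\frac{11}{4} - 6\right) 22 = \left(- \frac{13}{4}\right) 22 = - \frac{143}{2}$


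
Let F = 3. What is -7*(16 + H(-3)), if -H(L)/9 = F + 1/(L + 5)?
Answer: 217/2 ≈ 108.50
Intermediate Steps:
H(L) = -27 - 9/(5 + L) (H(L) = -9*(3 + 1/(L + 5)) = -9*(3 + 1/(5 + L)) = -27 - 9/(5 + L))
-7*(16 + H(-3)) = -7*(16 + 9*(-16 - 3*(-3))/(5 - 3)) = -7*(16 + 9*(-16 + 9)/2) = -7*(16 + 9*(½)*(-7)) = -7*(16 - 63/2) = -7*(-31/2) = 217/2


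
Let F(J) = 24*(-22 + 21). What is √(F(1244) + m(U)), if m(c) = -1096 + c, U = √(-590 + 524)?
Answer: √(-1120 + I*√66) ≈ 0.1214 + 33.467*I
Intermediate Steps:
U = I*√66 (U = √(-66) = I*√66 ≈ 8.124*I)
F(J) = -24 (F(J) = 24*(-1) = -24)
√(F(1244) + m(U)) = √(-24 + (-1096 + I*√66)) = √(-1120 + I*√66)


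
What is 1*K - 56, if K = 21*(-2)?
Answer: -98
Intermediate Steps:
K = -42
1*K - 56 = 1*(-42) - 56 = -42 - 56 = -98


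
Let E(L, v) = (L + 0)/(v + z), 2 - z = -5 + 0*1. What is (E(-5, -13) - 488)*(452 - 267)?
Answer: -540755/6 ≈ -90126.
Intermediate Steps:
z = 7 (z = 2 - (-5 + 0*1) = 2 - (-5 + 0) = 2 - 1*(-5) = 2 + 5 = 7)
E(L, v) = L/(7 + v) (E(L, v) = (L + 0)/(v + 7) = L/(7 + v))
(E(-5, -13) - 488)*(452 - 267) = (-5/(7 - 13) - 488)*(452 - 267) = (-5/(-6) - 488)*185 = (-5*(-1/6) - 488)*185 = (5/6 - 488)*185 = -2923/6*185 = -540755/6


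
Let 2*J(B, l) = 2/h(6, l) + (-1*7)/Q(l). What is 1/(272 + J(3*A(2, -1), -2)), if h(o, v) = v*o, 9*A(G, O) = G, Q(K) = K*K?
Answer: 24/6505 ≈ 0.0036895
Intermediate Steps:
Q(K) = K²
A(G, O) = G/9
h(o, v) = o*v
J(B, l) = -7/(2*l²) + 1/(6*l) (J(B, l) = (2/((6*l)) + (-1*7)/(l²))/2 = (2*(1/(6*l)) - 7/l²)/2 = (1/(3*l) - 7/l²)/2 = (-7/l² + 1/(3*l))/2 = -7/(2*l²) + 1/(6*l))
1/(272 + J(3*A(2, -1), -2)) = 1/(272 + (⅙)*(-21 - 2)/(-2)²) = 1/(272 + (⅙)*(¼)*(-23)) = 1/(272 - 23/24) = 1/(6505/24) = 24/6505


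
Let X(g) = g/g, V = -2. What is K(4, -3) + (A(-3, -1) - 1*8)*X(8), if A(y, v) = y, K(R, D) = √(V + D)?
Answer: -11 + I*√5 ≈ -11.0 + 2.2361*I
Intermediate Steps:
K(R, D) = √(-2 + D)
X(g) = 1
K(4, -3) + (A(-3, -1) - 1*8)*X(8) = √(-2 - 3) + (-3 - 1*8)*1 = √(-5) + (-3 - 8)*1 = I*√5 - 11*1 = I*√5 - 11 = -11 + I*√5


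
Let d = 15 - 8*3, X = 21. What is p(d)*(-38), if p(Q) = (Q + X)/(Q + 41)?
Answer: -57/4 ≈ -14.250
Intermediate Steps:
d = -9 (d = 15 - 24 = -9)
p(Q) = (21 + Q)/(41 + Q) (p(Q) = (Q + 21)/(Q + 41) = (21 + Q)/(41 + Q))
p(d)*(-38) = ((21 - 9)/(41 - 9))*(-38) = (12/32)*(-38) = ((1/32)*12)*(-38) = (3/8)*(-38) = -57/4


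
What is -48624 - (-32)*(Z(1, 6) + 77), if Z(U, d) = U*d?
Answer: -45968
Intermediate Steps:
-48624 - (-32)*(Z(1, 6) + 77) = -48624 - (-32)*(1*6 + 77) = -48624 - (-32)*(6 + 77) = -48624 - (-32)*83 = -48624 - 1*(-2656) = -48624 + 2656 = -45968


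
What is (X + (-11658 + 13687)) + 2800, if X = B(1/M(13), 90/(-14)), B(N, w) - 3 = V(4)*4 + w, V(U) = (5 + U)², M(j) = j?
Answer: 36047/7 ≈ 5149.6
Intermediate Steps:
B(N, w) = 327 + w (B(N, w) = 3 + ((5 + 4)²*4 + w) = 3 + (9²*4 + w) = 3 + (81*4 + w) = 3 + (324 + w) = 327 + w)
X = 2244/7 (X = 327 + 90/(-14) = 327 + 90*(-1/14) = 327 - 45/7 = 2244/7 ≈ 320.57)
(X + (-11658 + 13687)) + 2800 = (2244/7 + (-11658 + 13687)) + 2800 = (2244/7 + 2029) + 2800 = 16447/7 + 2800 = 36047/7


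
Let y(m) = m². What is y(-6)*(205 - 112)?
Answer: 3348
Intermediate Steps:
y(-6)*(205 - 112) = (-6)²*(205 - 112) = 36*93 = 3348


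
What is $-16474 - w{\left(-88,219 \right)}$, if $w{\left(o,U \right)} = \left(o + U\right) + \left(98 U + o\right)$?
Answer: $-37979$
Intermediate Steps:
$w{\left(o,U \right)} = 2 o + 99 U$ ($w{\left(o,U \right)} = \left(U + o\right) + \left(o + 98 U\right) = 2 o + 99 U$)
$-16474 - w{\left(-88,219 \right)} = -16474 - \left(2 \left(-88\right) + 99 \cdot 219\right) = -16474 - \left(-176 + 21681\right) = -16474 - 21505 = -37979$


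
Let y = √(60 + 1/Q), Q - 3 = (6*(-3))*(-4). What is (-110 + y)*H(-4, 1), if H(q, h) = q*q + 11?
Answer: -2970 + 9*√13503/5 ≈ -2760.8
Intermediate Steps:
H(q, h) = 11 + q² (H(q, h) = q² + 11 = 11 + q²)
Q = 75 (Q = 3 + (6*(-3))*(-4) = 3 - 18*(-4) = 3 + 72 = 75)
y = √13503/15 (y = √(60 + 1/75) = √(4501/75) = √13503/15 ≈ 7.7468)
(-110 + y)*H(-4, 1) = (-110 + √13503/15)*(11 + (-4)²) = (-110 + √13503/15)*(11 + 16) = (-110 + √13503/15)*27 = -2970 + 9*√13503/5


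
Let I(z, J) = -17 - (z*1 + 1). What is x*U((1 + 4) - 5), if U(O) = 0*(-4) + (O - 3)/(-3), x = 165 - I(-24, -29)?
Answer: 159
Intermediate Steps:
I(z, J) = -18 - z (I(z, J) = -17 - (z + 1) = -17 - (1 + z) = -17 + (-1 - z) = -18 - z)
x = 159 (x = 165 - (-18 - 1*(-24)) = 165 - (-18 + 24) = 165 - 1*6 = 165 - 6 = 159)
U(O) = 1 - O/3 (U(O) = 0 + (-3 + O)*(-⅓) = 0 + (1 - O/3) = 1 - O/3)
x*U((1 + 4) - 5) = 159*(1 - ((1 + 4) - 5)/3) = 159*(1 - (5 - 5)/3) = 159*(1 - ⅓*0) = 159*(1 + 0) = 159*1 = 159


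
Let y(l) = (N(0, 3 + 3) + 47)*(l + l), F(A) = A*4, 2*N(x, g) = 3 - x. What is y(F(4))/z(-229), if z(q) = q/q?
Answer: 1552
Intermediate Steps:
z(q) = 1
N(x, g) = 3/2 - x/2 (N(x, g) = (3 - x)/2 = 3/2 - x/2)
F(A) = 4*A
y(l) = 97*l (y(l) = ((3/2 - ½*0) + 47)*(l + l) = ((3/2 + 0) + 47)*(2*l) = (3/2 + 47)*(2*l) = 97*(2*l)/2 = 97*l)
y(F(4))/z(-229) = (97*(4*4))/1 = (97*16)*1 = 1552*1 = 1552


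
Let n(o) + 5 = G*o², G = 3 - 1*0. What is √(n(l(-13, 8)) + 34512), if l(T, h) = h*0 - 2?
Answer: √34519 ≈ 185.79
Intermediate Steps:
l(T, h) = -2 (l(T, h) = 0 - 2 = -2)
G = 3 (G = 3 + 0 = 3)
n(o) = -5 + 3*o²
√(n(l(-13, 8)) + 34512) = √((-5 + 3*(-2)²) + 34512) = √((-5 + 3*4) + 34512) = √((-5 + 12) + 34512) = √(7 + 34512) = √34519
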